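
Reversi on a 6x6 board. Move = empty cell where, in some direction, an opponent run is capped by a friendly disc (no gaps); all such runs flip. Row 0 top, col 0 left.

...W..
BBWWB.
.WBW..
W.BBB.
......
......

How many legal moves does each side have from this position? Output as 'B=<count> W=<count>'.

-- B to move --
(0,1): flips 2 -> legal
(0,2): flips 1 -> legal
(0,4): flips 1 -> legal
(2,0): flips 1 -> legal
(2,4): flips 1 -> legal
(3,1): flips 1 -> legal
(4,0): no bracket -> illegal
(4,1): no bracket -> illegal
B mobility = 6
-- W to move --
(0,0): no bracket -> illegal
(0,1): flips 1 -> legal
(0,2): no bracket -> illegal
(0,4): no bracket -> illegal
(0,5): flips 1 -> legal
(1,5): flips 1 -> legal
(2,0): no bracket -> illegal
(2,4): no bracket -> illegal
(2,5): flips 1 -> legal
(3,1): flips 1 -> legal
(3,5): no bracket -> illegal
(4,1): flips 1 -> legal
(4,2): flips 2 -> legal
(4,3): flips 2 -> legal
(4,4): no bracket -> illegal
(4,5): flips 1 -> legal
W mobility = 9

Answer: B=6 W=9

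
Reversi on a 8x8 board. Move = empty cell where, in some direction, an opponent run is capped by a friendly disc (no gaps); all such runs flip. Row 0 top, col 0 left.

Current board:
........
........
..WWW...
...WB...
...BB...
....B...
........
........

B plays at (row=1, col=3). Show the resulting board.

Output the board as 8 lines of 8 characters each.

Place B at (1,3); scan 8 dirs for brackets.
Dir NW: first cell '.' (not opp) -> no flip
Dir N: first cell '.' (not opp) -> no flip
Dir NE: first cell '.' (not opp) -> no flip
Dir W: first cell '.' (not opp) -> no flip
Dir E: first cell '.' (not opp) -> no flip
Dir SW: opp run (2,2), next='.' -> no flip
Dir S: opp run (2,3) (3,3) capped by B -> flip
Dir SE: opp run (2,4), next='.' -> no flip
All flips: (2,3) (3,3)

Answer: ........
...B....
..WBW...
...BB...
...BB...
....B...
........
........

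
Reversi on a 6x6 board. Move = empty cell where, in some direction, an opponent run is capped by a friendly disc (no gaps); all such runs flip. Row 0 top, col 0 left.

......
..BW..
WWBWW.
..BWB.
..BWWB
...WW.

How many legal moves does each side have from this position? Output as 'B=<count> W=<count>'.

Answer: B=8 W=8

Derivation:
-- B to move --
(0,2): no bracket -> illegal
(0,3): no bracket -> illegal
(0,4): flips 1 -> legal
(1,0): flips 1 -> legal
(1,1): no bracket -> illegal
(1,4): flips 3 -> legal
(1,5): flips 2 -> legal
(2,5): flips 2 -> legal
(3,0): flips 1 -> legal
(3,1): no bracket -> illegal
(3,5): no bracket -> illegal
(5,2): flips 1 -> legal
(5,5): flips 2 -> legal
B mobility = 8
-- W to move --
(0,1): flips 1 -> legal
(0,2): no bracket -> illegal
(0,3): flips 1 -> legal
(1,1): flips 2 -> legal
(2,5): flips 1 -> legal
(3,1): flips 3 -> legal
(3,5): flips 1 -> legal
(4,1): flips 2 -> legal
(5,1): flips 1 -> legal
(5,2): no bracket -> illegal
(5,5): no bracket -> illegal
W mobility = 8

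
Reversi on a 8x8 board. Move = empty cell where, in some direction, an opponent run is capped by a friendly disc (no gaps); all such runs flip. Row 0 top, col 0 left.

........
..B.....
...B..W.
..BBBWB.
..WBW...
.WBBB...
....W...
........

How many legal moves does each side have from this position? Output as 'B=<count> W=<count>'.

-- B to move --
(1,5): no bracket -> illegal
(1,6): flips 1 -> legal
(1,7): flips 3 -> legal
(2,4): no bracket -> illegal
(2,5): no bracket -> illegal
(2,7): no bracket -> illegal
(3,1): flips 1 -> legal
(3,7): no bracket -> illegal
(4,0): no bracket -> illegal
(4,1): flips 1 -> legal
(4,5): flips 1 -> legal
(4,6): no bracket -> illegal
(5,0): flips 1 -> legal
(5,5): flips 1 -> legal
(6,0): flips 2 -> legal
(6,1): no bracket -> illegal
(6,2): no bracket -> illegal
(6,3): no bracket -> illegal
(6,5): no bracket -> illegal
(7,3): no bracket -> illegal
(7,4): flips 1 -> legal
(7,5): flips 1 -> legal
B mobility = 10
-- W to move --
(0,1): no bracket -> illegal
(0,2): no bracket -> illegal
(0,3): no bracket -> illegal
(1,1): no bracket -> illegal
(1,3): no bracket -> illegal
(1,4): no bracket -> illegal
(2,1): no bracket -> illegal
(2,2): flips 2 -> legal
(2,4): flips 2 -> legal
(2,5): no bracket -> illegal
(2,7): no bracket -> illegal
(3,1): flips 3 -> legal
(3,7): flips 1 -> legal
(4,1): no bracket -> illegal
(4,5): no bracket -> illegal
(4,6): flips 1 -> legal
(4,7): no bracket -> illegal
(5,5): flips 3 -> legal
(6,1): no bracket -> illegal
(6,2): flips 2 -> legal
(6,3): no bracket -> illegal
(6,5): no bracket -> illegal
W mobility = 7

Answer: B=10 W=7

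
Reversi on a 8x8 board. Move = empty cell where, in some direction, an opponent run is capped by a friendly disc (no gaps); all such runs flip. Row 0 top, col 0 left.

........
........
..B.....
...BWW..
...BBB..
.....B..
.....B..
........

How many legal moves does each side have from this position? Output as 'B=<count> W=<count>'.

-- B to move --
(2,3): flips 1 -> legal
(2,4): flips 1 -> legal
(2,5): flips 2 -> legal
(2,6): flips 1 -> legal
(3,6): flips 2 -> legal
(4,6): no bracket -> illegal
B mobility = 5
-- W to move --
(1,1): no bracket -> illegal
(1,2): no bracket -> illegal
(1,3): no bracket -> illegal
(2,1): no bracket -> illegal
(2,3): no bracket -> illegal
(2,4): no bracket -> illegal
(3,1): no bracket -> illegal
(3,2): flips 1 -> legal
(3,6): no bracket -> illegal
(4,2): no bracket -> illegal
(4,6): no bracket -> illegal
(5,2): flips 1 -> legal
(5,3): flips 1 -> legal
(5,4): flips 1 -> legal
(5,6): flips 1 -> legal
(6,4): no bracket -> illegal
(6,6): no bracket -> illegal
(7,4): no bracket -> illegal
(7,5): flips 3 -> legal
(7,6): no bracket -> illegal
W mobility = 6

Answer: B=5 W=6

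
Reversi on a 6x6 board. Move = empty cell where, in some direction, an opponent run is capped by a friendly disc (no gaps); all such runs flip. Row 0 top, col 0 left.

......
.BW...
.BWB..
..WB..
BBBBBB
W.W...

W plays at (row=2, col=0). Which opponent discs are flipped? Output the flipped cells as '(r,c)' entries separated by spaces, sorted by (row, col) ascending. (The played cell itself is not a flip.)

Dir NW: edge -> no flip
Dir N: first cell '.' (not opp) -> no flip
Dir NE: opp run (1,1), next='.' -> no flip
Dir W: edge -> no flip
Dir E: opp run (2,1) capped by W -> flip
Dir SW: edge -> no flip
Dir S: first cell '.' (not opp) -> no flip
Dir SE: first cell '.' (not opp) -> no flip

Answer: (2,1)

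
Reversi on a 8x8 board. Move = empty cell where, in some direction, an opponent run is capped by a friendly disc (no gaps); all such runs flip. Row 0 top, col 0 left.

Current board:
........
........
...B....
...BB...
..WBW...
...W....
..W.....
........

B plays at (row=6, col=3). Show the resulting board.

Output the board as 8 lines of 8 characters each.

Answer: ........
........
...B....
...BB...
..WBW...
...B....
..WB....
........

Derivation:
Place B at (6,3); scan 8 dirs for brackets.
Dir NW: first cell '.' (not opp) -> no flip
Dir N: opp run (5,3) capped by B -> flip
Dir NE: first cell '.' (not opp) -> no flip
Dir W: opp run (6,2), next='.' -> no flip
Dir E: first cell '.' (not opp) -> no flip
Dir SW: first cell '.' (not opp) -> no flip
Dir S: first cell '.' (not opp) -> no flip
Dir SE: first cell '.' (not opp) -> no flip
All flips: (5,3)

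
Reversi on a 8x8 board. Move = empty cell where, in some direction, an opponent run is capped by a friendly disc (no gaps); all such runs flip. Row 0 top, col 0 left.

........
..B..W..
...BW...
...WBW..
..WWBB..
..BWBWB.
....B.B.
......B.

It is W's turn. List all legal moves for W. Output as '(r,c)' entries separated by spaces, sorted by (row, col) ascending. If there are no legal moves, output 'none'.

(0,1): no bracket -> illegal
(0,2): no bracket -> illegal
(0,3): no bracket -> illegal
(1,1): no bracket -> illegal
(1,3): flips 1 -> legal
(1,4): no bracket -> illegal
(2,1): no bracket -> illegal
(2,2): flips 1 -> legal
(2,5): flips 1 -> legal
(3,2): no bracket -> illegal
(3,6): no bracket -> illegal
(4,1): no bracket -> illegal
(4,6): flips 2 -> legal
(4,7): no bracket -> illegal
(5,1): flips 1 -> legal
(5,7): flips 1 -> legal
(6,1): flips 1 -> legal
(6,2): flips 1 -> legal
(6,3): no bracket -> illegal
(6,5): flips 1 -> legal
(6,7): no bracket -> illegal
(7,3): flips 1 -> legal
(7,4): flips 4 -> legal
(7,5): flips 1 -> legal
(7,7): flips 1 -> legal

Answer: (1,3) (2,2) (2,5) (4,6) (5,1) (5,7) (6,1) (6,2) (6,5) (7,3) (7,4) (7,5) (7,7)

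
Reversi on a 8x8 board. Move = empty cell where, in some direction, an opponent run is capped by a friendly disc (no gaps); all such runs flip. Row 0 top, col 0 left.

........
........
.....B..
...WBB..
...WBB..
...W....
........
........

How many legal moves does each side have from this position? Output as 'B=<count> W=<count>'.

Answer: B=5 W=5

Derivation:
-- B to move --
(2,2): flips 1 -> legal
(2,3): no bracket -> illegal
(2,4): no bracket -> illegal
(3,2): flips 1 -> legal
(4,2): flips 1 -> legal
(5,2): flips 1 -> legal
(5,4): no bracket -> illegal
(6,2): flips 1 -> legal
(6,3): no bracket -> illegal
(6,4): no bracket -> illegal
B mobility = 5
-- W to move --
(1,4): no bracket -> illegal
(1,5): no bracket -> illegal
(1,6): flips 2 -> legal
(2,3): no bracket -> illegal
(2,4): no bracket -> illegal
(2,6): flips 2 -> legal
(3,6): flips 2 -> legal
(4,6): flips 2 -> legal
(5,4): no bracket -> illegal
(5,5): flips 1 -> legal
(5,6): no bracket -> illegal
W mobility = 5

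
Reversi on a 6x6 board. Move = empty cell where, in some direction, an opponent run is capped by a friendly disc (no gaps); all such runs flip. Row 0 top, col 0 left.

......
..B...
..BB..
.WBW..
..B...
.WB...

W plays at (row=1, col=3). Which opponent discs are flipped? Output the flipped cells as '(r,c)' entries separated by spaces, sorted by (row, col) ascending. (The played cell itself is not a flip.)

Dir NW: first cell '.' (not opp) -> no flip
Dir N: first cell '.' (not opp) -> no flip
Dir NE: first cell '.' (not opp) -> no flip
Dir W: opp run (1,2), next='.' -> no flip
Dir E: first cell '.' (not opp) -> no flip
Dir SW: opp run (2,2) capped by W -> flip
Dir S: opp run (2,3) capped by W -> flip
Dir SE: first cell '.' (not opp) -> no flip

Answer: (2,2) (2,3)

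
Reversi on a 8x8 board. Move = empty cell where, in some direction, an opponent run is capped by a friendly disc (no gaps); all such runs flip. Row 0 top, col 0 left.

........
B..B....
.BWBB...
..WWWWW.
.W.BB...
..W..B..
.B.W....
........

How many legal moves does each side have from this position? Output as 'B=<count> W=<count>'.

Answer: B=8 W=12

Derivation:
-- B to move --
(1,1): flips 2 -> legal
(1,2): no bracket -> illegal
(2,5): flips 1 -> legal
(2,6): flips 1 -> legal
(2,7): no bracket -> illegal
(3,0): no bracket -> illegal
(3,1): flips 1 -> legal
(3,7): no bracket -> illegal
(4,0): no bracket -> illegal
(4,2): flips 1 -> legal
(4,5): flips 1 -> legal
(4,6): flips 1 -> legal
(4,7): no bracket -> illegal
(5,0): flips 2 -> legal
(5,1): no bracket -> illegal
(5,3): no bracket -> illegal
(5,4): no bracket -> illegal
(6,2): no bracket -> illegal
(6,4): no bracket -> illegal
(7,2): no bracket -> illegal
(7,3): no bracket -> illegal
(7,4): no bracket -> illegal
B mobility = 8
-- W to move --
(0,0): no bracket -> illegal
(0,1): no bracket -> illegal
(0,2): flips 2 -> legal
(0,3): flips 2 -> legal
(0,4): flips 1 -> legal
(1,1): no bracket -> illegal
(1,2): flips 1 -> legal
(1,4): flips 2 -> legal
(1,5): flips 1 -> legal
(2,0): flips 1 -> legal
(2,5): flips 2 -> legal
(3,0): no bracket -> illegal
(3,1): no bracket -> illegal
(4,2): no bracket -> illegal
(4,5): no bracket -> illegal
(4,6): no bracket -> illegal
(5,0): no bracket -> illegal
(5,1): no bracket -> illegal
(5,3): flips 2 -> legal
(5,4): flips 2 -> legal
(5,6): no bracket -> illegal
(6,0): no bracket -> illegal
(6,2): no bracket -> illegal
(6,4): no bracket -> illegal
(6,5): no bracket -> illegal
(6,6): flips 2 -> legal
(7,0): flips 1 -> legal
(7,1): no bracket -> illegal
(7,2): no bracket -> illegal
W mobility = 12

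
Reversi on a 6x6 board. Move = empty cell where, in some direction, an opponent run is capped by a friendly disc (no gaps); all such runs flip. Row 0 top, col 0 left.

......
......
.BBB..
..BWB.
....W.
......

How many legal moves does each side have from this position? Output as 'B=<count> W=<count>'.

-- B to move --
(2,4): no bracket -> illegal
(3,5): no bracket -> illegal
(4,2): no bracket -> illegal
(4,3): flips 1 -> legal
(4,5): no bracket -> illegal
(5,3): no bracket -> illegal
(5,4): flips 1 -> legal
(5,5): flips 2 -> legal
B mobility = 3
-- W to move --
(1,0): no bracket -> illegal
(1,1): flips 1 -> legal
(1,2): no bracket -> illegal
(1,3): flips 1 -> legal
(1,4): no bracket -> illegal
(2,0): no bracket -> illegal
(2,4): flips 1 -> legal
(2,5): no bracket -> illegal
(3,0): no bracket -> illegal
(3,1): flips 1 -> legal
(3,5): flips 1 -> legal
(4,1): no bracket -> illegal
(4,2): no bracket -> illegal
(4,3): no bracket -> illegal
(4,5): no bracket -> illegal
W mobility = 5

Answer: B=3 W=5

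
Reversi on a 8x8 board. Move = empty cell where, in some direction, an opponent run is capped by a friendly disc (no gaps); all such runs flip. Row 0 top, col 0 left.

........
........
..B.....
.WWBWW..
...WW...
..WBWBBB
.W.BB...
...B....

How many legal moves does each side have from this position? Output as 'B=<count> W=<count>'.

Answer: B=9 W=8

Derivation:
-- B to move --
(2,0): no bracket -> illegal
(2,1): no bracket -> illegal
(2,3): no bracket -> illegal
(2,4): flips 3 -> legal
(2,5): no bracket -> illegal
(2,6): flips 2 -> legal
(3,0): flips 2 -> legal
(3,6): flips 2 -> legal
(4,0): flips 1 -> legal
(4,1): flips 1 -> legal
(4,2): flips 1 -> legal
(4,5): flips 1 -> legal
(4,6): no bracket -> illegal
(5,0): no bracket -> illegal
(5,1): flips 1 -> legal
(6,0): no bracket -> illegal
(6,2): no bracket -> illegal
(6,5): no bracket -> illegal
(7,0): no bracket -> illegal
(7,1): no bracket -> illegal
(7,2): no bracket -> illegal
B mobility = 9
-- W to move --
(1,1): flips 2 -> legal
(1,2): flips 1 -> legal
(1,3): flips 1 -> legal
(2,1): no bracket -> illegal
(2,3): flips 1 -> legal
(2,4): no bracket -> illegal
(4,2): no bracket -> illegal
(4,5): no bracket -> illegal
(4,6): no bracket -> illegal
(4,7): no bracket -> illegal
(6,2): flips 1 -> legal
(6,5): no bracket -> illegal
(6,6): flips 1 -> legal
(6,7): no bracket -> illegal
(7,2): flips 1 -> legal
(7,4): flips 2 -> legal
(7,5): no bracket -> illegal
W mobility = 8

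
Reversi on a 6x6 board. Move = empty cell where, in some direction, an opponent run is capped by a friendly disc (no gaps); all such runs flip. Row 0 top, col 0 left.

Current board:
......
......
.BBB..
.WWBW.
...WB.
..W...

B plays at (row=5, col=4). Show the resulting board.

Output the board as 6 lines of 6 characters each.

Place B at (5,4); scan 8 dirs for brackets.
Dir NW: opp run (4,3) (3,2) capped by B -> flip
Dir N: first cell 'B' (not opp) -> no flip
Dir NE: first cell '.' (not opp) -> no flip
Dir W: first cell '.' (not opp) -> no flip
Dir E: first cell '.' (not opp) -> no flip
Dir SW: edge -> no flip
Dir S: edge -> no flip
Dir SE: edge -> no flip
All flips: (3,2) (4,3)

Answer: ......
......
.BBB..
.WBBW.
...BB.
..W.B.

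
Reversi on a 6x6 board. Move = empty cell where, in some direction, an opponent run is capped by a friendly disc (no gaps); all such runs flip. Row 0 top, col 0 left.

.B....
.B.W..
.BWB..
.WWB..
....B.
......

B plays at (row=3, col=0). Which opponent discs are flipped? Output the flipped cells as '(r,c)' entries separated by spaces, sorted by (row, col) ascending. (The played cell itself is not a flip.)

Dir NW: edge -> no flip
Dir N: first cell '.' (not opp) -> no flip
Dir NE: first cell 'B' (not opp) -> no flip
Dir W: edge -> no flip
Dir E: opp run (3,1) (3,2) capped by B -> flip
Dir SW: edge -> no flip
Dir S: first cell '.' (not opp) -> no flip
Dir SE: first cell '.' (not opp) -> no flip

Answer: (3,1) (3,2)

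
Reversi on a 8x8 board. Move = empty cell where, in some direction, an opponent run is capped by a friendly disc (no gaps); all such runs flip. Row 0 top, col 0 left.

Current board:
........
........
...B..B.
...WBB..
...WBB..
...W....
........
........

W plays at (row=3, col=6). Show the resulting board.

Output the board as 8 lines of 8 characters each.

Answer: ........
........
...B..B.
...WWWW.
...WBB..
...W....
........
........

Derivation:
Place W at (3,6); scan 8 dirs for brackets.
Dir NW: first cell '.' (not opp) -> no flip
Dir N: opp run (2,6), next='.' -> no flip
Dir NE: first cell '.' (not opp) -> no flip
Dir W: opp run (3,5) (3,4) capped by W -> flip
Dir E: first cell '.' (not opp) -> no flip
Dir SW: opp run (4,5), next='.' -> no flip
Dir S: first cell '.' (not opp) -> no flip
Dir SE: first cell '.' (not opp) -> no flip
All flips: (3,4) (3,5)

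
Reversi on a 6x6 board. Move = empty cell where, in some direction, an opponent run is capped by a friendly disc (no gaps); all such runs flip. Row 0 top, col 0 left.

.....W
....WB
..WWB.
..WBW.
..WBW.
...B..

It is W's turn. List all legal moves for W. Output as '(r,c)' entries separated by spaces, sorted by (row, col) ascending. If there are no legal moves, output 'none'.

(0,4): no bracket -> illegal
(1,3): no bracket -> illegal
(2,5): flips 2 -> legal
(3,5): no bracket -> illegal
(5,2): flips 1 -> legal
(5,4): flips 1 -> legal

Answer: (2,5) (5,2) (5,4)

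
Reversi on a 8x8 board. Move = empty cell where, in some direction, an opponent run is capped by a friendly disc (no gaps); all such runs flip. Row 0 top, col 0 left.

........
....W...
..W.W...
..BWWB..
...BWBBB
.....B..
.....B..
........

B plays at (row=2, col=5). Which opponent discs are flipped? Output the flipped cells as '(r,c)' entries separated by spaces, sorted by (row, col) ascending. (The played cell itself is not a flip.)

Answer: (3,4)

Derivation:
Dir NW: opp run (1,4), next='.' -> no flip
Dir N: first cell '.' (not opp) -> no flip
Dir NE: first cell '.' (not opp) -> no flip
Dir W: opp run (2,4), next='.' -> no flip
Dir E: first cell '.' (not opp) -> no flip
Dir SW: opp run (3,4) capped by B -> flip
Dir S: first cell 'B' (not opp) -> no flip
Dir SE: first cell '.' (not opp) -> no flip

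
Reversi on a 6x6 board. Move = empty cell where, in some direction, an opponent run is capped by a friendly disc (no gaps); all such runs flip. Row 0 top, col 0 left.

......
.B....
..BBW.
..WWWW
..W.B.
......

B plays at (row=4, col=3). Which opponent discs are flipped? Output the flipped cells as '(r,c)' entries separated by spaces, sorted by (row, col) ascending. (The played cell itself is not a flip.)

Dir NW: opp run (3,2), next='.' -> no flip
Dir N: opp run (3,3) capped by B -> flip
Dir NE: opp run (3,4), next='.' -> no flip
Dir W: opp run (4,2), next='.' -> no flip
Dir E: first cell 'B' (not opp) -> no flip
Dir SW: first cell '.' (not opp) -> no flip
Dir S: first cell '.' (not opp) -> no flip
Dir SE: first cell '.' (not opp) -> no flip

Answer: (3,3)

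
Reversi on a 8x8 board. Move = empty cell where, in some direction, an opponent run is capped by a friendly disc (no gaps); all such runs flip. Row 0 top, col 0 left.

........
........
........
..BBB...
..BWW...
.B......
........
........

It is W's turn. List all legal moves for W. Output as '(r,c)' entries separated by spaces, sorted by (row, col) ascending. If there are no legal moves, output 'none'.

(2,1): flips 1 -> legal
(2,2): flips 1 -> legal
(2,3): flips 1 -> legal
(2,4): flips 1 -> legal
(2,5): flips 1 -> legal
(3,1): no bracket -> illegal
(3,5): no bracket -> illegal
(4,0): no bracket -> illegal
(4,1): flips 1 -> legal
(4,5): no bracket -> illegal
(5,0): no bracket -> illegal
(5,2): no bracket -> illegal
(5,3): no bracket -> illegal
(6,0): no bracket -> illegal
(6,1): no bracket -> illegal
(6,2): no bracket -> illegal

Answer: (2,1) (2,2) (2,3) (2,4) (2,5) (4,1)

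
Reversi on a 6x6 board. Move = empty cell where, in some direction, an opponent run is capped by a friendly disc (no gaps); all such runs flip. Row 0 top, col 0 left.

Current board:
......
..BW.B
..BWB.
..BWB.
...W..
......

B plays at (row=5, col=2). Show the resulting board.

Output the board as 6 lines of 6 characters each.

Answer: ......
..BW.B
..BWB.
..BWB.
...B..
..B...

Derivation:
Place B at (5,2); scan 8 dirs for brackets.
Dir NW: first cell '.' (not opp) -> no flip
Dir N: first cell '.' (not opp) -> no flip
Dir NE: opp run (4,3) capped by B -> flip
Dir W: first cell '.' (not opp) -> no flip
Dir E: first cell '.' (not opp) -> no flip
Dir SW: edge -> no flip
Dir S: edge -> no flip
Dir SE: edge -> no flip
All flips: (4,3)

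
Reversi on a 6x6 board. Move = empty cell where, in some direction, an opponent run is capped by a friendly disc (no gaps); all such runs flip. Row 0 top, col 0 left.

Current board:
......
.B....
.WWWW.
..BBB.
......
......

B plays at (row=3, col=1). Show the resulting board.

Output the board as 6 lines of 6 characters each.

Answer: ......
.B....
.BWWW.
.BBBB.
......
......

Derivation:
Place B at (3,1); scan 8 dirs for brackets.
Dir NW: first cell '.' (not opp) -> no flip
Dir N: opp run (2,1) capped by B -> flip
Dir NE: opp run (2,2), next='.' -> no flip
Dir W: first cell '.' (not opp) -> no flip
Dir E: first cell 'B' (not opp) -> no flip
Dir SW: first cell '.' (not opp) -> no flip
Dir S: first cell '.' (not opp) -> no flip
Dir SE: first cell '.' (not opp) -> no flip
All flips: (2,1)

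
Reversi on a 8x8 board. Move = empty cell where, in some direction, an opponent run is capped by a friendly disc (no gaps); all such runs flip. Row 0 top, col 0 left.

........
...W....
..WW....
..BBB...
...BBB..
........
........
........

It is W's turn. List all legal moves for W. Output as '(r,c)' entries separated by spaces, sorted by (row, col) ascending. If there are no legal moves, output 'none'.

(2,1): no bracket -> illegal
(2,4): no bracket -> illegal
(2,5): no bracket -> illegal
(3,1): no bracket -> illegal
(3,5): no bracket -> illegal
(3,6): no bracket -> illegal
(4,1): flips 1 -> legal
(4,2): flips 1 -> legal
(4,6): no bracket -> illegal
(5,2): no bracket -> illegal
(5,3): flips 2 -> legal
(5,4): no bracket -> illegal
(5,5): flips 2 -> legal
(5,6): flips 2 -> legal

Answer: (4,1) (4,2) (5,3) (5,5) (5,6)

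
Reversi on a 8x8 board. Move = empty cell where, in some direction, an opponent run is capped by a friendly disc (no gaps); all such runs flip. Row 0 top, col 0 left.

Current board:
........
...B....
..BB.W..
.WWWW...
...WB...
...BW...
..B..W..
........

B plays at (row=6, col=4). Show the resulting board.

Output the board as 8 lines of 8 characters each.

Place B at (6,4); scan 8 dirs for brackets.
Dir NW: first cell 'B' (not opp) -> no flip
Dir N: opp run (5,4) capped by B -> flip
Dir NE: first cell '.' (not opp) -> no flip
Dir W: first cell '.' (not opp) -> no flip
Dir E: opp run (6,5), next='.' -> no flip
Dir SW: first cell '.' (not opp) -> no flip
Dir S: first cell '.' (not opp) -> no flip
Dir SE: first cell '.' (not opp) -> no flip
All flips: (5,4)

Answer: ........
...B....
..BB.W..
.WWWW...
...WB...
...BB...
..B.BW..
........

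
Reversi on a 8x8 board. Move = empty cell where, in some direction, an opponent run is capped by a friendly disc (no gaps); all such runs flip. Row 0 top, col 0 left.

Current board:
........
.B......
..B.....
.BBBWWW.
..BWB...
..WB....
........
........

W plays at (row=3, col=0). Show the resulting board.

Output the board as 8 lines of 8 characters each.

Answer: ........
.B......
..B.....
WWWWWWW.
..BWB...
..WB....
........
........

Derivation:
Place W at (3,0); scan 8 dirs for brackets.
Dir NW: edge -> no flip
Dir N: first cell '.' (not opp) -> no flip
Dir NE: first cell '.' (not opp) -> no flip
Dir W: edge -> no flip
Dir E: opp run (3,1) (3,2) (3,3) capped by W -> flip
Dir SW: edge -> no flip
Dir S: first cell '.' (not opp) -> no flip
Dir SE: first cell '.' (not opp) -> no flip
All flips: (3,1) (3,2) (3,3)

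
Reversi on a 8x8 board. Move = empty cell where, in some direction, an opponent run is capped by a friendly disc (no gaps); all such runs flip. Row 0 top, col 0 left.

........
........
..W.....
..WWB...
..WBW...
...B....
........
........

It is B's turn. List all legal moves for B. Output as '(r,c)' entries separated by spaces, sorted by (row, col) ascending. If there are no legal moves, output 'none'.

Answer: (2,1) (2,3) (3,1) (3,5) (4,1) (4,5) (5,4)

Derivation:
(1,1): no bracket -> illegal
(1,2): no bracket -> illegal
(1,3): no bracket -> illegal
(2,1): flips 1 -> legal
(2,3): flips 1 -> legal
(2,4): no bracket -> illegal
(3,1): flips 3 -> legal
(3,5): flips 1 -> legal
(4,1): flips 1 -> legal
(4,5): flips 1 -> legal
(5,1): no bracket -> illegal
(5,2): no bracket -> illegal
(5,4): flips 1 -> legal
(5,5): no bracket -> illegal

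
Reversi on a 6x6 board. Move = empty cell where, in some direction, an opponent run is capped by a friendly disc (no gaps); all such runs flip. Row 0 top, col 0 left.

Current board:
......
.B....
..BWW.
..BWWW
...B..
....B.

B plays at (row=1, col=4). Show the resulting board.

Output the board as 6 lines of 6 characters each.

Answer: ......
.B..B.
..BBW.
..BWWW
...B..
....B.

Derivation:
Place B at (1,4); scan 8 dirs for brackets.
Dir NW: first cell '.' (not opp) -> no flip
Dir N: first cell '.' (not opp) -> no flip
Dir NE: first cell '.' (not opp) -> no flip
Dir W: first cell '.' (not opp) -> no flip
Dir E: first cell '.' (not opp) -> no flip
Dir SW: opp run (2,3) capped by B -> flip
Dir S: opp run (2,4) (3,4), next='.' -> no flip
Dir SE: first cell '.' (not opp) -> no flip
All flips: (2,3)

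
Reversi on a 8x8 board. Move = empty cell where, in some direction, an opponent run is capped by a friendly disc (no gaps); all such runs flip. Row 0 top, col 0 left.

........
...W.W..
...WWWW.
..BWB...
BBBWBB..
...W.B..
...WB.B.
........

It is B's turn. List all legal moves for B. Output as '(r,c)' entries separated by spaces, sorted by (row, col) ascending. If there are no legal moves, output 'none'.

Answer: (0,6) (1,2) (1,4) (1,6) (2,2) (5,2) (5,4) (6,2)

Derivation:
(0,2): no bracket -> illegal
(0,3): no bracket -> illegal
(0,4): no bracket -> illegal
(0,5): no bracket -> illegal
(0,6): flips 3 -> legal
(1,2): flips 1 -> legal
(1,4): flips 2 -> legal
(1,6): flips 1 -> legal
(1,7): no bracket -> illegal
(2,2): flips 1 -> legal
(2,7): no bracket -> illegal
(3,5): no bracket -> illegal
(3,6): no bracket -> illegal
(3,7): no bracket -> illegal
(5,2): flips 1 -> legal
(5,4): flips 1 -> legal
(6,2): flips 2 -> legal
(7,2): no bracket -> illegal
(7,3): no bracket -> illegal
(7,4): no bracket -> illegal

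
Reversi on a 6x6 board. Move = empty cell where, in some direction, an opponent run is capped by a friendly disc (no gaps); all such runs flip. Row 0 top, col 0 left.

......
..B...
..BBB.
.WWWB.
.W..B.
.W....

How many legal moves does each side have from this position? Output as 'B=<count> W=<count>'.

-- B to move --
(2,0): no bracket -> illegal
(2,1): no bracket -> illegal
(3,0): flips 3 -> legal
(4,0): flips 1 -> legal
(4,2): flips 2 -> legal
(4,3): flips 1 -> legal
(5,0): flips 2 -> legal
(5,2): no bracket -> illegal
B mobility = 5
-- W to move --
(0,1): no bracket -> illegal
(0,2): flips 2 -> legal
(0,3): no bracket -> illegal
(1,1): flips 1 -> legal
(1,3): flips 2 -> legal
(1,4): flips 1 -> legal
(1,5): flips 1 -> legal
(2,1): no bracket -> illegal
(2,5): no bracket -> illegal
(3,5): flips 1 -> legal
(4,3): no bracket -> illegal
(4,5): no bracket -> illegal
(5,3): no bracket -> illegal
(5,4): no bracket -> illegal
(5,5): flips 1 -> legal
W mobility = 7

Answer: B=5 W=7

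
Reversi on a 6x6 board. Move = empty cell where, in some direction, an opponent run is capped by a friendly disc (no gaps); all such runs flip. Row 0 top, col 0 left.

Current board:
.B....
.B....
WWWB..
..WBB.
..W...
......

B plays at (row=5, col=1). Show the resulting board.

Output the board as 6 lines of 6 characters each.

Place B at (5,1); scan 8 dirs for brackets.
Dir NW: first cell '.' (not opp) -> no flip
Dir N: first cell '.' (not opp) -> no flip
Dir NE: opp run (4,2) capped by B -> flip
Dir W: first cell '.' (not opp) -> no flip
Dir E: first cell '.' (not opp) -> no flip
Dir SW: edge -> no flip
Dir S: edge -> no flip
Dir SE: edge -> no flip
All flips: (4,2)

Answer: .B....
.B....
WWWB..
..WBB.
..B...
.B....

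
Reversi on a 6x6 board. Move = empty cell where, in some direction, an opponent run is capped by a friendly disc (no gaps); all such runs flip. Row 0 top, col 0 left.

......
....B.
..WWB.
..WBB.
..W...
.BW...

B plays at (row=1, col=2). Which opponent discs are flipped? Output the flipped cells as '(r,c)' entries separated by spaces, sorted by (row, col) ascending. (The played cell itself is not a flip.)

Answer: (2,3)

Derivation:
Dir NW: first cell '.' (not opp) -> no flip
Dir N: first cell '.' (not opp) -> no flip
Dir NE: first cell '.' (not opp) -> no flip
Dir W: first cell '.' (not opp) -> no flip
Dir E: first cell '.' (not opp) -> no flip
Dir SW: first cell '.' (not opp) -> no flip
Dir S: opp run (2,2) (3,2) (4,2) (5,2), next=edge -> no flip
Dir SE: opp run (2,3) capped by B -> flip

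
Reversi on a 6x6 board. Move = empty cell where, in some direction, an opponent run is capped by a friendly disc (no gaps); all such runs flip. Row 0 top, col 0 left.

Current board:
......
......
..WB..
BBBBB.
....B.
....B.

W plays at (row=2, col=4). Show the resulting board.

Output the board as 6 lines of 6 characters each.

Place W at (2,4); scan 8 dirs for brackets.
Dir NW: first cell '.' (not opp) -> no flip
Dir N: first cell '.' (not opp) -> no flip
Dir NE: first cell '.' (not opp) -> no flip
Dir W: opp run (2,3) capped by W -> flip
Dir E: first cell '.' (not opp) -> no flip
Dir SW: opp run (3,3), next='.' -> no flip
Dir S: opp run (3,4) (4,4) (5,4), next=edge -> no flip
Dir SE: first cell '.' (not opp) -> no flip
All flips: (2,3)

Answer: ......
......
..WWW.
BBBBB.
....B.
....B.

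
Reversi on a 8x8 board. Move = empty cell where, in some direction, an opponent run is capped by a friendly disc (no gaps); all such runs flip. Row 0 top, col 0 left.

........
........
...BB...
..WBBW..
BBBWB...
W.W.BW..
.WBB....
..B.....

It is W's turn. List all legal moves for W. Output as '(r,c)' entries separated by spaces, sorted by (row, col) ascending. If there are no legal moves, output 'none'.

(1,2): no bracket -> illegal
(1,3): flips 3 -> legal
(1,4): flips 1 -> legal
(1,5): no bracket -> illegal
(2,2): flips 2 -> legal
(2,5): flips 1 -> legal
(3,0): flips 2 -> legal
(3,1): no bracket -> illegal
(4,5): flips 1 -> legal
(5,1): no bracket -> illegal
(5,3): flips 2 -> legal
(6,4): flips 2 -> legal
(6,5): flips 1 -> legal
(7,1): no bracket -> illegal
(7,3): no bracket -> illegal
(7,4): flips 1 -> legal

Answer: (1,3) (1,4) (2,2) (2,5) (3,0) (4,5) (5,3) (6,4) (6,5) (7,4)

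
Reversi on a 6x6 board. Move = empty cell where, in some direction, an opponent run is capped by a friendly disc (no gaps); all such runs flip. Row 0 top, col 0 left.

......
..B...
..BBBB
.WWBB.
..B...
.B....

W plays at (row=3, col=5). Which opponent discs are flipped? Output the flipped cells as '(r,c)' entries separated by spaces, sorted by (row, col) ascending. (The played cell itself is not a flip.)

Dir NW: opp run (2,4), next='.' -> no flip
Dir N: opp run (2,5), next='.' -> no flip
Dir NE: edge -> no flip
Dir W: opp run (3,4) (3,3) capped by W -> flip
Dir E: edge -> no flip
Dir SW: first cell '.' (not opp) -> no flip
Dir S: first cell '.' (not opp) -> no flip
Dir SE: edge -> no flip

Answer: (3,3) (3,4)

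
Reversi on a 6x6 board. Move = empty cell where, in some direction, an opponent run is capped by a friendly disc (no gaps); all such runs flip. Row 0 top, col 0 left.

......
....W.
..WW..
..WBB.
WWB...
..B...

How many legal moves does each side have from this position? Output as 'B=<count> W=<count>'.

-- B to move --
(0,3): no bracket -> illegal
(0,4): no bracket -> illegal
(0,5): no bracket -> illegal
(1,1): flips 1 -> legal
(1,2): flips 3 -> legal
(1,3): flips 1 -> legal
(1,5): no bracket -> illegal
(2,1): no bracket -> illegal
(2,4): no bracket -> illegal
(2,5): no bracket -> illegal
(3,0): flips 1 -> legal
(3,1): flips 1 -> legal
(4,3): no bracket -> illegal
(5,0): no bracket -> illegal
(5,1): no bracket -> illegal
B mobility = 5
-- W to move --
(2,4): no bracket -> illegal
(2,5): no bracket -> illegal
(3,1): no bracket -> illegal
(3,5): flips 2 -> legal
(4,3): flips 2 -> legal
(4,4): flips 1 -> legal
(4,5): flips 1 -> legal
(5,1): no bracket -> illegal
(5,3): no bracket -> illegal
W mobility = 4

Answer: B=5 W=4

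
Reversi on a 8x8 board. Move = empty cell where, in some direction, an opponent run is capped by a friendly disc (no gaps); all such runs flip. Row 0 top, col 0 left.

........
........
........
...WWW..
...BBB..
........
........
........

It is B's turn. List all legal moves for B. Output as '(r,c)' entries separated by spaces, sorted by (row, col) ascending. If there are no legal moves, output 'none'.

Answer: (2,2) (2,3) (2,4) (2,5) (2,6)

Derivation:
(2,2): flips 1 -> legal
(2,3): flips 2 -> legal
(2,4): flips 1 -> legal
(2,5): flips 2 -> legal
(2,6): flips 1 -> legal
(3,2): no bracket -> illegal
(3,6): no bracket -> illegal
(4,2): no bracket -> illegal
(4,6): no bracket -> illegal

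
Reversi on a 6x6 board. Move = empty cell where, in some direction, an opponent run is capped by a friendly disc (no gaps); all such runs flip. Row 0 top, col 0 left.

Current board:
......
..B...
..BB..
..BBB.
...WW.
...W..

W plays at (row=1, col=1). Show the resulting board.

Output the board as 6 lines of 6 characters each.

Answer: ......
.WB...
..WB..
..BWB.
...WW.
...W..

Derivation:
Place W at (1,1); scan 8 dirs for brackets.
Dir NW: first cell '.' (not opp) -> no flip
Dir N: first cell '.' (not opp) -> no flip
Dir NE: first cell '.' (not opp) -> no flip
Dir W: first cell '.' (not opp) -> no flip
Dir E: opp run (1,2), next='.' -> no flip
Dir SW: first cell '.' (not opp) -> no flip
Dir S: first cell '.' (not opp) -> no flip
Dir SE: opp run (2,2) (3,3) capped by W -> flip
All flips: (2,2) (3,3)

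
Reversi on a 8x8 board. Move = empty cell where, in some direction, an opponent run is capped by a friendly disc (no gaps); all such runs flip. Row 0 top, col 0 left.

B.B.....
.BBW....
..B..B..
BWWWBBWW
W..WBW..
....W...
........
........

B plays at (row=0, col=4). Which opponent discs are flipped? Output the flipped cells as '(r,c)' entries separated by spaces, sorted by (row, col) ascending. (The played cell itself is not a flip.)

Dir NW: edge -> no flip
Dir N: edge -> no flip
Dir NE: edge -> no flip
Dir W: first cell '.' (not opp) -> no flip
Dir E: first cell '.' (not opp) -> no flip
Dir SW: opp run (1,3) capped by B -> flip
Dir S: first cell '.' (not opp) -> no flip
Dir SE: first cell '.' (not opp) -> no flip

Answer: (1,3)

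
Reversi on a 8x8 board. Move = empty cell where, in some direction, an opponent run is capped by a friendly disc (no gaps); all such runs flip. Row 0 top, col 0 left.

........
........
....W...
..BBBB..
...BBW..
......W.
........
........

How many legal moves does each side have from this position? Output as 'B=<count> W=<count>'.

Answer: B=6 W=5

Derivation:
-- B to move --
(1,3): flips 1 -> legal
(1,4): flips 1 -> legal
(1,5): flips 1 -> legal
(2,3): no bracket -> illegal
(2,5): no bracket -> illegal
(3,6): no bracket -> illegal
(4,6): flips 1 -> legal
(4,7): no bracket -> illegal
(5,4): no bracket -> illegal
(5,5): flips 1 -> legal
(5,7): no bracket -> illegal
(6,5): no bracket -> illegal
(6,6): no bracket -> illegal
(6,7): flips 2 -> legal
B mobility = 6
-- W to move --
(2,1): no bracket -> illegal
(2,2): no bracket -> illegal
(2,3): flips 1 -> legal
(2,5): flips 1 -> legal
(2,6): no bracket -> illegal
(3,1): no bracket -> illegal
(3,6): no bracket -> illegal
(4,1): no bracket -> illegal
(4,2): flips 3 -> legal
(4,6): flips 1 -> legal
(5,2): no bracket -> illegal
(5,3): no bracket -> illegal
(5,4): flips 2 -> legal
(5,5): no bracket -> illegal
W mobility = 5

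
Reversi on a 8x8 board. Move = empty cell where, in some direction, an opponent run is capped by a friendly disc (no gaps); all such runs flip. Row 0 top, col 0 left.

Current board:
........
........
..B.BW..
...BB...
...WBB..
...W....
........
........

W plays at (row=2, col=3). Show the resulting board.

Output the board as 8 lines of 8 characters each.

Answer: ........
........
..BWWW..
...WB...
...WBB..
...W....
........
........

Derivation:
Place W at (2,3); scan 8 dirs for brackets.
Dir NW: first cell '.' (not opp) -> no flip
Dir N: first cell '.' (not opp) -> no flip
Dir NE: first cell '.' (not opp) -> no flip
Dir W: opp run (2,2), next='.' -> no flip
Dir E: opp run (2,4) capped by W -> flip
Dir SW: first cell '.' (not opp) -> no flip
Dir S: opp run (3,3) capped by W -> flip
Dir SE: opp run (3,4) (4,5), next='.' -> no flip
All flips: (2,4) (3,3)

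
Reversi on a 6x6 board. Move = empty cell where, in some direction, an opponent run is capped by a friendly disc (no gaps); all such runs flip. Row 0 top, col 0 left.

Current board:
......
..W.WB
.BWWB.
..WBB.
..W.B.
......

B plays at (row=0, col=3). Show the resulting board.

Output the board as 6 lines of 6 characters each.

Answer: ...B..
..B.WB
.BWWB.
..WBB.
..W.B.
......

Derivation:
Place B at (0,3); scan 8 dirs for brackets.
Dir NW: edge -> no flip
Dir N: edge -> no flip
Dir NE: edge -> no flip
Dir W: first cell '.' (not opp) -> no flip
Dir E: first cell '.' (not opp) -> no flip
Dir SW: opp run (1,2) capped by B -> flip
Dir S: first cell '.' (not opp) -> no flip
Dir SE: opp run (1,4), next='.' -> no flip
All flips: (1,2)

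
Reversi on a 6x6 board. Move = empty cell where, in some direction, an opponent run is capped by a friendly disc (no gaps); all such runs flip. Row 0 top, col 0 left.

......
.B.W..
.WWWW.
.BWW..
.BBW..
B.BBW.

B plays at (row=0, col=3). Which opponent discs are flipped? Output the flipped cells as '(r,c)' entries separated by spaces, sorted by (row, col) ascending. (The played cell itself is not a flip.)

Answer: (1,3) (2,3) (3,3) (4,3)

Derivation:
Dir NW: edge -> no flip
Dir N: edge -> no flip
Dir NE: edge -> no flip
Dir W: first cell '.' (not opp) -> no flip
Dir E: first cell '.' (not opp) -> no flip
Dir SW: first cell '.' (not opp) -> no flip
Dir S: opp run (1,3) (2,3) (3,3) (4,3) capped by B -> flip
Dir SE: first cell '.' (not opp) -> no flip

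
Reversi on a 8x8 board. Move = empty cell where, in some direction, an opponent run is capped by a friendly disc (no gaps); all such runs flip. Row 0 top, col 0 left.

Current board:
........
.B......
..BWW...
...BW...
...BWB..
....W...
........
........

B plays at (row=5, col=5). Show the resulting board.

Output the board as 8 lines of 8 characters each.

Place B at (5,5); scan 8 dirs for brackets.
Dir NW: opp run (4,4) capped by B -> flip
Dir N: first cell 'B' (not opp) -> no flip
Dir NE: first cell '.' (not opp) -> no flip
Dir W: opp run (5,4), next='.' -> no flip
Dir E: first cell '.' (not opp) -> no flip
Dir SW: first cell '.' (not opp) -> no flip
Dir S: first cell '.' (not opp) -> no flip
Dir SE: first cell '.' (not opp) -> no flip
All flips: (4,4)

Answer: ........
.B......
..BWW...
...BW...
...BBB..
....WB..
........
........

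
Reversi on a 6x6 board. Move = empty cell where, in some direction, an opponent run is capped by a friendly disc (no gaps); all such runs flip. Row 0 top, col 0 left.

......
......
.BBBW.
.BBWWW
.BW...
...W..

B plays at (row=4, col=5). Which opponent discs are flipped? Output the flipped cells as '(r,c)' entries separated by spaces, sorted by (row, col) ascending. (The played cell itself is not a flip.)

Dir NW: opp run (3,4) capped by B -> flip
Dir N: opp run (3,5), next='.' -> no flip
Dir NE: edge -> no flip
Dir W: first cell '.' (not opp) -> no flip
Dir E: edge -> no flip
Dir SW: first cell '.' (not opp) -> no flip
Dir S: first cell '.' (not opp) -> no flip
Dir SE: edge -> no flip

Answer: (3,4)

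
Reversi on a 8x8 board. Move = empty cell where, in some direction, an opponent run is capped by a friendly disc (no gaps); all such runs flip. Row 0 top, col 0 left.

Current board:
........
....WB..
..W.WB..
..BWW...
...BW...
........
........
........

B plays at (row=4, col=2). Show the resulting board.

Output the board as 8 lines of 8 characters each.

Answer: ........
....WB..
..W.BB..
..BBW...
..BBW...
........
........
........

Derivation:
Place B at (4,2); scan 8 dirs for brackets.
Dir NW: first cell '.' (not opp) -> no flip
Dir N: first cell 'B' (not opp) -> no flip
Dir NE: opp run (3,3) (2,4) capped by B -> flip
Dir W: first cell '.' (not opp) -> no flip
Dir E: first cell 'B' (not opp) -> no flip
Dir SW: first cell '.' (not opp) -> no flip
Dir S: first cell '.' (not opp) -> no flip
Dir SE: first cell '.' (not opp) -> no flip
All flips: (2,4) (3,3)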